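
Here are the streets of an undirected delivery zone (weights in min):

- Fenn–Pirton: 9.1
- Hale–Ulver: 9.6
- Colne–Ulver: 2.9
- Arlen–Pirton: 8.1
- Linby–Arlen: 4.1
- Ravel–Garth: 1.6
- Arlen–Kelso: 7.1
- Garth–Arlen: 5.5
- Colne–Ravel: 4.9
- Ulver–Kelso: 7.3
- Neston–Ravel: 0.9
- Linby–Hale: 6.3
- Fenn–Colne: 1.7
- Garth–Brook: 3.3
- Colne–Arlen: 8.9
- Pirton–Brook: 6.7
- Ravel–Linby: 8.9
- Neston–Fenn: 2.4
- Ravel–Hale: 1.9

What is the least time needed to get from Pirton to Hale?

Compare a few routes:
Pirton → Fenn → Colne → Ravel → Hale: 9.1+1.7+4.9+1.9 = 17.6
Pirton → Arlen → Garth → Ravel → Hale: 8.1+5.5+1.6+1.9 = 17.1
Pirton → Fenn → Neston → Ravel → Hale: 9.1+2.4+0.9+1.9 = 14.3
Pirton → Brook → Garth → Ravel → Hale: 6.7+3.3+1.6+1.9 = 13.5
Cheapest is Pirton → Brook → Garth → Ravel → Hale at 13.5 min.

13.5 min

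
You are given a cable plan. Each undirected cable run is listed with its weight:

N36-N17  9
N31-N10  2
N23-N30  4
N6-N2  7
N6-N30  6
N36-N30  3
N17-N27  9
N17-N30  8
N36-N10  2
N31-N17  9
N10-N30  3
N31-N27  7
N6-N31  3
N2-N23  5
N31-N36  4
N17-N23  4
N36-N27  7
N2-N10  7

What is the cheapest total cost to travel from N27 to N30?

Settle nodes by increasing distance from N27:
N27: 0
N36: 7  (via N27)
N31: 7  (via N27)
N17: 9  (via N27)
N10: 9  (via N36)
N6: 10  (via N31)
N30: 10  (via N36)
Shortest route: N27–N36–N30 = 10.

10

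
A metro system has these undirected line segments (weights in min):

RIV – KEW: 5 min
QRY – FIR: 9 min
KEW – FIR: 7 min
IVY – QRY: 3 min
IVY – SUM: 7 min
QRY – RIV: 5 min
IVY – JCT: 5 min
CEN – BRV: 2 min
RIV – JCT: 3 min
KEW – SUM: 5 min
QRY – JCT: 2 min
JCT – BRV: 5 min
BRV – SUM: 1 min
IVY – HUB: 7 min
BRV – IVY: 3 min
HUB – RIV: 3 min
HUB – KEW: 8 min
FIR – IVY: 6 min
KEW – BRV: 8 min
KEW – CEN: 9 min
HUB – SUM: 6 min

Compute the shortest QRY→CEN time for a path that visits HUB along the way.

Shortest QRY→HUB: QRY → RIV → HUB = 8
Best HUB to CEN: HUB → SUM → BRV → CEN costing 9
Total via HUB: 8 + 9 = 17 min.

17 min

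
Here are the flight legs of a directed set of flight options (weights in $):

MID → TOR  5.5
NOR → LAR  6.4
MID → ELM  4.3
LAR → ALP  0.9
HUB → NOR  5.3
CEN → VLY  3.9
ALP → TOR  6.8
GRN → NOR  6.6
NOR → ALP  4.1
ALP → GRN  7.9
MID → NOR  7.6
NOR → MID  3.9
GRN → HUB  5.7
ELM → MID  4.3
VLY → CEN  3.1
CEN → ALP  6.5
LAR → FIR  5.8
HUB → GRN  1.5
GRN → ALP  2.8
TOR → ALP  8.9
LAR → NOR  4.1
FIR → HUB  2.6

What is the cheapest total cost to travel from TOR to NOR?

$23.4

Settle nodes by increasing distance from TOR:
TOR: 0
ALP: 8.9  (via TOR)
GRN: 16.8  (via ALP)
HUB: 22.5  (via GRN)
NOR: 23.4  (via GRN)
Shortest route: TOR–ALP–GRN–NOR = $23.4.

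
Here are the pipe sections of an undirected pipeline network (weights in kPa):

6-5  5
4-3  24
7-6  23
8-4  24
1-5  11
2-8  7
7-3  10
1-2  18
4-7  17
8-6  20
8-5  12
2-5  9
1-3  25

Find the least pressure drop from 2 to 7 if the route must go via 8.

Shortest 2→8: 2–8 = 7
Best 8 to 7: 8–5–6–7 costing 40
Total via 8: 7 + 40 = 47 kPa.

47 kPa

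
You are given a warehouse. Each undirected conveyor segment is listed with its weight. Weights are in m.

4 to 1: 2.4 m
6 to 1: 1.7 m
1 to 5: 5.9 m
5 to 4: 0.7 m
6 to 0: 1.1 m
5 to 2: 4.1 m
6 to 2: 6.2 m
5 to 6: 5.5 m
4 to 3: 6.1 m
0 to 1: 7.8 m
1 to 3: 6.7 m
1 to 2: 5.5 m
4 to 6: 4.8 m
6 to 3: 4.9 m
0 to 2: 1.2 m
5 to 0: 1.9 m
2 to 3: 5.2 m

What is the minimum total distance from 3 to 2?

5.2 m

Running Dijkstra from 3:
3: 0
6: 4.9  (via 3)
2: 5.2  (via 3)
Shortest route: 3 → 2 = 5.2 m.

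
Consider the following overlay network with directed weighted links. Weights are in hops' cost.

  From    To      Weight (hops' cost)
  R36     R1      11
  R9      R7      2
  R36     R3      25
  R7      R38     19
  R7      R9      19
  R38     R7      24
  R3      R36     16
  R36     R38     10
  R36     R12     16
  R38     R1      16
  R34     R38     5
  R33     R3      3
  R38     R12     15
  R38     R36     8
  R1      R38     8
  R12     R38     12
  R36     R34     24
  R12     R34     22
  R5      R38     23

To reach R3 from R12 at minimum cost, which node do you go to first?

R38

Enumerating some paths:
R12 → R38 → R36 → R3: 12+8+25 = 45
R12 → R34 → R38 → R36 → R3: 22+5+8+25 = 60
Cheapest is R12 → R38 → R36 → R3 at 45 hops' cost.
So from R12 the first move is to R38.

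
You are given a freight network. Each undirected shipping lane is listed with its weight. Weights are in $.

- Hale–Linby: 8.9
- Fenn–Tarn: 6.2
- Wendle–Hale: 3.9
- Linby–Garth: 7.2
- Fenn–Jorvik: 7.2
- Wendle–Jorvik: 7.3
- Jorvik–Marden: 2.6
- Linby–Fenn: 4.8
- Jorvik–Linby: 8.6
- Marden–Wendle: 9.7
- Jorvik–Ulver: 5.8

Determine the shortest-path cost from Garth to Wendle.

Candidate routes:
Garth → Linby → Hale → Wendle: 7.2+8.9+3.9 = 20
Garth → Linby → Fenn → Jorvik → Wendle: 7.2+4.8+7.2+7.3 = 26.5
Garth → Linby → Jorvik → Wendle: 7.2+8.6+7.3 = 23.1
The minimum is $20 via Garth → Linby → Hale → Wendle.

$20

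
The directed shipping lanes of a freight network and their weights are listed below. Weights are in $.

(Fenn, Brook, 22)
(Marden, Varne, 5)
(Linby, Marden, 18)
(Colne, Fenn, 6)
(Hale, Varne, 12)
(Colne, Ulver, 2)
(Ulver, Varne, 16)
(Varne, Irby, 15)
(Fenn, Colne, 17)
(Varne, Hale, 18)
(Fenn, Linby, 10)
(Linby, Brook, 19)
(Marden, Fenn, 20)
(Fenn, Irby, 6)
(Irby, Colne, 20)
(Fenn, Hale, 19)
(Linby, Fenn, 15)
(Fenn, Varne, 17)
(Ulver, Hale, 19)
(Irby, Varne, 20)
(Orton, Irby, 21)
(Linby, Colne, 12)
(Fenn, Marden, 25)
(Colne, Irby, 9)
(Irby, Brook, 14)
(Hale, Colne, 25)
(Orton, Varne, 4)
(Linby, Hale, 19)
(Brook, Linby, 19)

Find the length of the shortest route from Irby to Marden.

Shortest distances from Irby:
Irby: 0
Brook: 14  (via Irby)
Colne: 20  (via Irby)
Varne: 20  (via Irby)
Ulver: 22  (via Colne)
Fenn: 26  (via Colne)
Linby: 33  (via Brook)
Hale: 38  (via Varne)
Marden: 51  (via Fenn)
Shortest route: Irby → Colne → Fenn → Marden = $51.

$51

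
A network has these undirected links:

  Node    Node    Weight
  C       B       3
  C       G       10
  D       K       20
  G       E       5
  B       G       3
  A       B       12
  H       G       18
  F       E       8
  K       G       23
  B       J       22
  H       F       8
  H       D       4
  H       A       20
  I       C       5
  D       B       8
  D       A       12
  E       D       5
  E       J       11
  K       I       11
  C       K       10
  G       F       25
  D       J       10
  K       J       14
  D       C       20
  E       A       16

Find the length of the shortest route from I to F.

Candidate routes:
I–C–B–G–E–F: 5+3+3+5+8 = 24
I–C–B–D–H–F: 5+3+8+4+8 = 28
I–C–G–E–F: 5+10+5+8 = 28
I–C–B–D–E–F: 5+3+8+5+8 = 29
Cheapest is I–C–B–G–E–F at 24.

24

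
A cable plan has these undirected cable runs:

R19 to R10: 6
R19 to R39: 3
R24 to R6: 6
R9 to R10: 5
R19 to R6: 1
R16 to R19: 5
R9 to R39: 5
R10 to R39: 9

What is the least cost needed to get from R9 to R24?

15

Running Dijkstra from R9:
R9: 0
R10: 5  (via R9)
R39: 5  (via R9)
R19: 8  (via R39)
R6: 9  (via R19)
R16: 13  (via R19)
R24: 15  (via R6)
Shortest route: R9 → R39 → R19 → R6 → R24 = 15.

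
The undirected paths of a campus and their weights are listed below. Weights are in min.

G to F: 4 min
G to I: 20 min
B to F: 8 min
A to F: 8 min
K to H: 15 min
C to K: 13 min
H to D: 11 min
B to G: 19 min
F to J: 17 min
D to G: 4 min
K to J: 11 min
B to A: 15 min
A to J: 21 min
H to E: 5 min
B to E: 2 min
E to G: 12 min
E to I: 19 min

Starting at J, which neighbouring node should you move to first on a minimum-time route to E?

Enumerating some paths:
J–K–H–E: 11+15+5 = 31
J–A–B–E: 21+15+2 = 38
J–F–B–E: 17+8+2 = 27
J–F–G–E: 17+4+12 = 33
Cheapest is J–F–B–E at 27 min.
So from J the first move is to F.

F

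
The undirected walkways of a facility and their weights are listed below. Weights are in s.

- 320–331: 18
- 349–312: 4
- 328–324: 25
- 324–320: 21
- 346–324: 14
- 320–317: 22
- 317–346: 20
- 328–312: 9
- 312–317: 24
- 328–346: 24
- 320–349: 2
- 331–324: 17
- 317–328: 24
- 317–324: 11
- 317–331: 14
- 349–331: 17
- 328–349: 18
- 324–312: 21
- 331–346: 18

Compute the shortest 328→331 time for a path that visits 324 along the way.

42 s

Best 328 to 324: 328–324 costing 25
Best 324 to 331: 324–331 costing 17
Total via 324: 25 + 17 = 42 s.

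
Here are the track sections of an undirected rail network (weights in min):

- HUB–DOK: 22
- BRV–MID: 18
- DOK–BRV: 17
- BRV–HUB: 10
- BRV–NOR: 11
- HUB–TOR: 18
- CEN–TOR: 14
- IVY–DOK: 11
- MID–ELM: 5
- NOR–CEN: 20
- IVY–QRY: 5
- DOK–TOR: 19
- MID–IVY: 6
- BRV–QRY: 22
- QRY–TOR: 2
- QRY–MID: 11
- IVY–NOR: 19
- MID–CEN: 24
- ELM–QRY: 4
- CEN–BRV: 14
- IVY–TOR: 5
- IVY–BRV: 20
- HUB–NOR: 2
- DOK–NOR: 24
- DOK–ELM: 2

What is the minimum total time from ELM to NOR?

26 min

Settle nodes by increasing distance from ELM:
ELM: 0
DOK: 2  (via ELM)
QRY: 4  (via ELM)
MID: 5  (via ELM)
TOR: 6  (via QRY)
IVY: 9  (via QRY)
BRV: 19  (via DOK)
CEN: 20  (via TOR)
HUB: 24  (via DOK)
NOR: 26  (via DOK)
Shortest route: ELM–DOK–NOR = 26 min.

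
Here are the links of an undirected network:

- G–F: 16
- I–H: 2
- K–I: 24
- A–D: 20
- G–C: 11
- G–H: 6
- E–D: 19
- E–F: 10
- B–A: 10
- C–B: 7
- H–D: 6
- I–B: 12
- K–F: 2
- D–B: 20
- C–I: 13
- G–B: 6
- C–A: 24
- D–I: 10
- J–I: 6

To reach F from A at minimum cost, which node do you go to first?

Compare a few routes:
A → B → G → F: 10+6+16 = 32
A → B → C → G → F: 10+7+11+16 = 44
Cheapest is A → B → G → F at 32.
So from A the first move is to B.

B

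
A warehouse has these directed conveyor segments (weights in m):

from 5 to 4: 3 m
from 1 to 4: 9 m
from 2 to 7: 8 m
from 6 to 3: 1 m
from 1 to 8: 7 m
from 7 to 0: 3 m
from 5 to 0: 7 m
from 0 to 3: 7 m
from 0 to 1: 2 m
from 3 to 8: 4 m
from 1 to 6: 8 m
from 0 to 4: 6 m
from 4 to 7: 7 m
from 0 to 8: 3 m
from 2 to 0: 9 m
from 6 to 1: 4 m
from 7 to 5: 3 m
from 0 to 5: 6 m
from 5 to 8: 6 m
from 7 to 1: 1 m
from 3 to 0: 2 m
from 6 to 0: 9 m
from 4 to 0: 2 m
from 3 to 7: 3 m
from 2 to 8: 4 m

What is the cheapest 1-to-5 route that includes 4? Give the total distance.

Shortest 1→4: 1 → 4 = 9
Best 4 to 5: 4 → 0 → 5 costing 8
Total via 4: 9 + 8 = 17 m.

17 m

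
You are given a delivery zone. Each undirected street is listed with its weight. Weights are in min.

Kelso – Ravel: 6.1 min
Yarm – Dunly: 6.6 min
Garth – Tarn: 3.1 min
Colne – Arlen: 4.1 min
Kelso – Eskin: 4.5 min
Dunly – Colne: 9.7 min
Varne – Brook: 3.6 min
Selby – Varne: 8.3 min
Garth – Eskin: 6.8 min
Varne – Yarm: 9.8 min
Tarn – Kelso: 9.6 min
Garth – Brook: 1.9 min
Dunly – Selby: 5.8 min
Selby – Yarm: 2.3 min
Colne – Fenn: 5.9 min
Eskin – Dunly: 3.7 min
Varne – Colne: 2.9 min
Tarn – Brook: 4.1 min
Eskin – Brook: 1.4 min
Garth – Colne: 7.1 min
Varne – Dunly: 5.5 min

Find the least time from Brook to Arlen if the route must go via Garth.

Shortest Brook→Garth: Brook–Garth = 1.9
Best Garth to Arlen: Garth–Colne–Arlen costing 11.2
Total via Garth: 1.9 + 11.2 = 13.1 min.

13.1 min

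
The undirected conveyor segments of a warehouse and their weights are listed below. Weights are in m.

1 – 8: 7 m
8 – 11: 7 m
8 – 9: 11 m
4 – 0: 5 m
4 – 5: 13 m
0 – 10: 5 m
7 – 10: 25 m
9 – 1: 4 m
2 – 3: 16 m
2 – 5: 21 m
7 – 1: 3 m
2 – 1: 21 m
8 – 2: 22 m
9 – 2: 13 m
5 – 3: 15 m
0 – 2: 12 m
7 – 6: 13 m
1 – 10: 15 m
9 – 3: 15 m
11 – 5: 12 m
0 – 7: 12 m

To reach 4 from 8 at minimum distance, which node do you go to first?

1

Enumerating some paths:
8 → 1 → 7 → 0 → 4: 7+3+12+5 = 27
8 → 1 → 10 → 0 → 4: 7+15+5+5 = 32
8 → 11 → 5 → 4: 7+12+13 = 32
Cheapest is 8 → 1 → 7 → 0 → 4 at 27 m.
So from 8 the first move is to 1.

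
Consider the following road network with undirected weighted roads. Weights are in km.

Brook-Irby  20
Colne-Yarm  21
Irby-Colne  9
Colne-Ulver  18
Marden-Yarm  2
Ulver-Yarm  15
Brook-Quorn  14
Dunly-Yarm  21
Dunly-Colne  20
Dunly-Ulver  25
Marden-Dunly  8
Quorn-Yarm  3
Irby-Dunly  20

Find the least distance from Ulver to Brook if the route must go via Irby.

47 km

Best Ulver to Irby: Ulver → Colne → Irby costing 27
Best Irby to Brook: Irby → Brook costing 20
Total via Irby: 27 + 20 = 47 km.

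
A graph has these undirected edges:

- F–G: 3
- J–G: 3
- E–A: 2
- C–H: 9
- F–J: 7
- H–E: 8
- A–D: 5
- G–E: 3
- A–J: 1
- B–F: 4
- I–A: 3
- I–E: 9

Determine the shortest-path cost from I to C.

Shortest distances from I:
I: 0
A: 3  (via I)
J: 4  (via A)
E: 5  (via A)
G: 7  (via J)
D: 8  (via A)
F: 10  (via G)
H: 13  (via E)
B: 14  (via F)
C: 22  (via H)
Shortest route: I–A–E–H–C = 22.

22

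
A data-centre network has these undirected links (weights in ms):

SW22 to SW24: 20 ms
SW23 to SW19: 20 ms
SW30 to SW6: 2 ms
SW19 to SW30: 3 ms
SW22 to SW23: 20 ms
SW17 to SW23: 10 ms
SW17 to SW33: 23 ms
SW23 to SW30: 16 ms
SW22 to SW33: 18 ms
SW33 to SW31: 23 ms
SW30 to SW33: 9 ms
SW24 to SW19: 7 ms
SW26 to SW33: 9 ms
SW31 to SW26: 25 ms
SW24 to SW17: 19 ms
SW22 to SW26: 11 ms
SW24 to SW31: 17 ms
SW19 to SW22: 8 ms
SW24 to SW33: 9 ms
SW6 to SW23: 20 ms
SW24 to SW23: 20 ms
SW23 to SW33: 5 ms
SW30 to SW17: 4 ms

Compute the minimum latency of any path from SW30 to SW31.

27 ms

Shortest distances from SW30:
SW30: 0
SW6: 2  (via SW30)
SW19: 3  (via SW30)
SW17: 4  (via SW30)
SW33: 9  (via SW30)
SW24: 10  (via SW19)
SW22: 11  (via SW19)
SW23: 14  (via SW17)
SW26: 18  (via SW33)
SW31: 27  (via SW24)
Shortest route: SW30–SW19–SW24–SW31 = 27 ms.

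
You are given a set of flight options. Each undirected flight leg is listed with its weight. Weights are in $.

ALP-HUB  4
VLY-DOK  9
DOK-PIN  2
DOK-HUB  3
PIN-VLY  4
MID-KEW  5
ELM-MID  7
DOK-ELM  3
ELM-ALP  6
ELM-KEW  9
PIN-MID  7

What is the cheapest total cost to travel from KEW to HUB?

Settle nodes by increasing distance from KEW:
KEW: 0
MID: 5  (via KEW)
ELM: 9  (via KEW)
PIN: 12  (via MID)
DOK: 12  (via ELM)
ALP: 15  (via ELM)
HUB: 15  (via DOK)
Shortest route: KEW → ELM → DOK → HUB = $15.

$15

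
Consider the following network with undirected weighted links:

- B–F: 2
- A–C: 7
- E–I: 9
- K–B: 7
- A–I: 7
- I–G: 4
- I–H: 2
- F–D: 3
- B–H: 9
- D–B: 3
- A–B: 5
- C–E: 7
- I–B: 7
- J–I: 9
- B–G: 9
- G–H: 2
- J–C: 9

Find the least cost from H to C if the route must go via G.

Shortest H→G: H → G = 2
Shortest G→C: G → I → A → C = 18
Total via G: 2 + 18 = 20.

20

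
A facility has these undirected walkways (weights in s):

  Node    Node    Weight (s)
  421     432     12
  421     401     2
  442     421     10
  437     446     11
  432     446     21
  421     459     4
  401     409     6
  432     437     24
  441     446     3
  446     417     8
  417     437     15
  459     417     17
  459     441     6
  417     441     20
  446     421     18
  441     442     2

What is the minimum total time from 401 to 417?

Compare a few routes:
401–421–446–417: 2+18+8 = 28
401–421–459–441–417: 2+4+6+20 = 32
401–421–442–441–446–417: 2+10+2+3+8 = 25
401–421–459–417: 2+4+17 = 23
Cheapest is 401–421–459–417 at 23 s.

23 s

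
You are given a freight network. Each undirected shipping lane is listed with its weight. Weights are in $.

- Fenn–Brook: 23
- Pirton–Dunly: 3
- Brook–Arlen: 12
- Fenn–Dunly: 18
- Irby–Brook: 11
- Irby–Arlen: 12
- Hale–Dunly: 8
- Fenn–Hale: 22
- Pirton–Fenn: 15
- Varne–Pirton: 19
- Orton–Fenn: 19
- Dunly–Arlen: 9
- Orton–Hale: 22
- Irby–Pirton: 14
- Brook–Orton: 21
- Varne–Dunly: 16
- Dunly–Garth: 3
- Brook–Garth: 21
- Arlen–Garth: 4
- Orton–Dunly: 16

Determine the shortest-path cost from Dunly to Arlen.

$7

Candidate routes:
Dunly–Arlen: 9 = 9
Dunly–Garth–Arlen: 3+4 = 7
Cheapest is Dunly–Garth–Arlen at $7.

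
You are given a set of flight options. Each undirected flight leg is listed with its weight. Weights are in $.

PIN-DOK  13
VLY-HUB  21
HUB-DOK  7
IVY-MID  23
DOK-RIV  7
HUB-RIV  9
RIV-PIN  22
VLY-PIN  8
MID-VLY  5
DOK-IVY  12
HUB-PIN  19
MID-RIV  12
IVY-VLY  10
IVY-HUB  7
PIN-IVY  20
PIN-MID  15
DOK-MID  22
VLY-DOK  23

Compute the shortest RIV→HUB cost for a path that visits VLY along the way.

Shortest RIV→VLY: RIV → MID → VLY = 17
Best VLY to HUB: VLY → IVY → HUB costing 17
Total via VLY: 17 + 17 = $34.

$34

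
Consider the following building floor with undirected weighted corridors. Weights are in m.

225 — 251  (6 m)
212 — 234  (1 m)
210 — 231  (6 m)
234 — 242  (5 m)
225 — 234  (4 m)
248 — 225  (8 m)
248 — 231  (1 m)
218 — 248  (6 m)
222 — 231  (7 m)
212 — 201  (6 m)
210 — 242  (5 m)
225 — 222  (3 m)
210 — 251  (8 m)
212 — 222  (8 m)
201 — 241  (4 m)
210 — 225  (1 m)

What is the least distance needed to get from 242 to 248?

Enumerating some paths:
242 → 210 → 225 → 248: 5+1+8 = 14
242 → 210 → 231 → 248: 5+6+1 = 12
The minimum is 12 m via 242 → 210 → 231 → 248.

12 m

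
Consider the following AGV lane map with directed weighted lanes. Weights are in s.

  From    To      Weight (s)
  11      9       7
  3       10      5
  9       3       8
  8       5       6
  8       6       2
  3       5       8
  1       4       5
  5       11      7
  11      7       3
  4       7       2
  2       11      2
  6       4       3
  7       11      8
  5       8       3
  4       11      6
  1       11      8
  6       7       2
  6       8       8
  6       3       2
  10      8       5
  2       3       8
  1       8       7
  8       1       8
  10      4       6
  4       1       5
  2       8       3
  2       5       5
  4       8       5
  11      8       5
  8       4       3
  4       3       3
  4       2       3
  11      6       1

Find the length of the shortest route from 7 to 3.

11 s

Enumerating some paths:
7 → 11 → 8 → 6 → 3: 8+5+2+2 = 17
7 → 11 → 6 → 3: 8+1+2 = 11
7 → 11 → 6 → 4 → 3: 8+1+3+3 = 15
Cheapest is 7 → 11 → 6 → 3 at 11 s.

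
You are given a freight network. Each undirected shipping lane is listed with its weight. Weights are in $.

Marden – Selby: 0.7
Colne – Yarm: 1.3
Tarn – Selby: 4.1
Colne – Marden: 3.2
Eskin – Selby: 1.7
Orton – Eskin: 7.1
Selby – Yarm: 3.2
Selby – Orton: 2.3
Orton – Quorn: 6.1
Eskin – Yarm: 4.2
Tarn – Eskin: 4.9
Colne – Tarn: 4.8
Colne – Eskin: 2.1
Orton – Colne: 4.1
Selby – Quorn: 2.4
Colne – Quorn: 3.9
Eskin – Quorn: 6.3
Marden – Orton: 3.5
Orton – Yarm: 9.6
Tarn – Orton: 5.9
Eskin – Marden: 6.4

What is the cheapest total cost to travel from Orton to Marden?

$3

Settle nodes by increasing distance from Orton:
Orton: 0
Selby: 2.3  (via Orton)
Marden: 3  (via Selby)
Shortest route: Orton–Selby–Marden = $3.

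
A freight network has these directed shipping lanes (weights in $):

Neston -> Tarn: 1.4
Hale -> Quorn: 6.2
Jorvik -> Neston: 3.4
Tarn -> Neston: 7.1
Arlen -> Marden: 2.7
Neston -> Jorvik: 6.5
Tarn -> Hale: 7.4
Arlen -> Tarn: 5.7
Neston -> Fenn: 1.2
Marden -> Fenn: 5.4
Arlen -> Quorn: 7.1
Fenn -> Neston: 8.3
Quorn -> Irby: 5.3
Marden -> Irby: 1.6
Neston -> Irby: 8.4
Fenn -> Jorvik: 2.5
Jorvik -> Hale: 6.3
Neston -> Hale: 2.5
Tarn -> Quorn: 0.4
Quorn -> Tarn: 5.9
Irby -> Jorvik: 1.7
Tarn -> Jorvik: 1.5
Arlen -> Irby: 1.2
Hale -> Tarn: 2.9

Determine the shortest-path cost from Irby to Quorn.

$6.9

Enumerating some paths:
Irby–Jorvik–Hale–Tarn–Quorn: 1.7+6.3+2.9+0.4 = 11.3
Irby–Jorvik–Neston–Tarn–Quorn: 1.7+3.4+1.4+0.4 = 6.9
Irby–Jorvik–Neston–Hale–Tarn–Quorn: 1.7+3.4+2.5+2.9+0.4 = 10.9
The minimum is $6.9 via Irby–Jorvik–Neston–Tarn–Quorn.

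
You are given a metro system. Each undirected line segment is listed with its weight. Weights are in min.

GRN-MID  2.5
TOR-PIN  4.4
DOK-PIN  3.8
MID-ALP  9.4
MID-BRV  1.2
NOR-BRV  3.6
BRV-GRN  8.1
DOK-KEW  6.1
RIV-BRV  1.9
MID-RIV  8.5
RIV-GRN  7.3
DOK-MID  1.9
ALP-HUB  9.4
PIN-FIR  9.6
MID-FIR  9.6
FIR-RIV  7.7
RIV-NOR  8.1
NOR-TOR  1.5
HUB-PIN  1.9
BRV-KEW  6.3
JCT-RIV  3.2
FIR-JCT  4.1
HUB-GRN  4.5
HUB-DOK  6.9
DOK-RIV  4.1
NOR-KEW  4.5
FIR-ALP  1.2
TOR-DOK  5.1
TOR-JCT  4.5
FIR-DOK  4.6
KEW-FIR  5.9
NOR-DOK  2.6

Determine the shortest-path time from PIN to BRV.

Candidate routes:
PIN–DOK–MID–BRV: 3.8+1.9+1.2 = 6.9
PIN–TOR–NOR–BRV: 4.4+1.5+3.6 = 9.5
The minimum is 6.9 min via PIN–DOK–MID–BRV.

6.9 min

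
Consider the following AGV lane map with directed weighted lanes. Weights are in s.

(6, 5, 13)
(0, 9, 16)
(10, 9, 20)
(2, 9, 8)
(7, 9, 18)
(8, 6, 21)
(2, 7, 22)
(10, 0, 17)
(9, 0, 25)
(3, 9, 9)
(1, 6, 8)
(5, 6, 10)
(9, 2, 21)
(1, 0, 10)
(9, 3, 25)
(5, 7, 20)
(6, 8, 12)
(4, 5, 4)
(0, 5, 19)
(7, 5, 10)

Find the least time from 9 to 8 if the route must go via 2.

Best 9 to 2: 9 → 2 costing 21
Shortest 2→8: 2 → 7 → 5 → 6 → 8 = 54
Total via 2: 21 + 54 = 75 s.

75 s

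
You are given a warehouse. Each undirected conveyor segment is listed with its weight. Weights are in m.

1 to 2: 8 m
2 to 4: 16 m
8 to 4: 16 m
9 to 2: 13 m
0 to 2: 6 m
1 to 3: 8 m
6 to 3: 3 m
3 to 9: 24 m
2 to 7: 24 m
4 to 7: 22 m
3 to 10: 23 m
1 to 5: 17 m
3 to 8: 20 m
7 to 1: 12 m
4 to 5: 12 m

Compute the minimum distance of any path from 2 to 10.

39 m

Compare a few routes:
2–7–1–3–10: 24+12+8+23 = 67
2–9–3–10: 13+24+23 = 60
2–1–3–10: 8+8+23 = 39
Cheapest is 2–1–3–10 at 39 m.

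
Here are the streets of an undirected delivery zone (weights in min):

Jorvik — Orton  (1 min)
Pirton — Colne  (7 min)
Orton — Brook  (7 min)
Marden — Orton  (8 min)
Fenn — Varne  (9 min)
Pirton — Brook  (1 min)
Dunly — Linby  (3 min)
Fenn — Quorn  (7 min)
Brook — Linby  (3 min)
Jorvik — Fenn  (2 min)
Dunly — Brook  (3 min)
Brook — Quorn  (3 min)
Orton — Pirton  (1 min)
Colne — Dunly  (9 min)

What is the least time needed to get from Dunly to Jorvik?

6 min

Shortest distances from Dunly:
Dunly: 0
Brook: 3  (via Dunly)
Linby: 3  (via Dunly)
Pirton: 4  (via Brook)
Orton: 5  (via Pirton)
Jorvik: 6  (via Orton)
Shortest route: Dunly → Brook → Pirton → Orton → Jorvik = 6 min.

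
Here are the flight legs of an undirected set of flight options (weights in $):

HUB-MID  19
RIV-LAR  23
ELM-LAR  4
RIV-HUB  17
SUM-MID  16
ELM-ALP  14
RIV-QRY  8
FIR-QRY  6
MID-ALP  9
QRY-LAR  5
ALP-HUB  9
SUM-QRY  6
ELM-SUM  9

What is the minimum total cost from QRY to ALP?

Settle nodes by increasing distance from QRY:
QRY: 0
LAR: 5  (via QRY)
SUM: 6  (via QRY)
FIR: 6  (via QRY)
RIV: 8  (via QRY)
ELM: 9  (via LAR)
MID: 22  (via SUM)
ALP: 23  (via ELM)
Shortest route: QRY → LAR → ELM → ALP = $23.

$23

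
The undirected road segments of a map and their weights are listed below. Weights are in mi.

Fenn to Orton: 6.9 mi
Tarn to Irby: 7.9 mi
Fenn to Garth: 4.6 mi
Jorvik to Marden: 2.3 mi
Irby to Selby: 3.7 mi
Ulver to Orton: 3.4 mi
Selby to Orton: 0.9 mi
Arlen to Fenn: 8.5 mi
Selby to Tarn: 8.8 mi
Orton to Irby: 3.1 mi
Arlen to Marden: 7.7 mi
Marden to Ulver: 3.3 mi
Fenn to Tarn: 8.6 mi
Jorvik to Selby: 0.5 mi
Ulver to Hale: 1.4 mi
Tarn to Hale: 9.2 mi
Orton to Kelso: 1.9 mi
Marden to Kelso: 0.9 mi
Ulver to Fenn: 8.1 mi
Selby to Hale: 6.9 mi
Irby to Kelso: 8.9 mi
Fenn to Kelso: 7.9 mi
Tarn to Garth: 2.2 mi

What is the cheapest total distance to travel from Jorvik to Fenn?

8.3 mi

Settle nodes by increasing distance from Jorvik:
Jorvik: 0
Selby: 0.5  (via Jorvik)
Orton: 1.4  (via Selby)
Marden: 2.3  (via Jorvik)
Kelso: 3.2  (via Marden)
Irby: 4.2  (via Selby)
Ulver: 4.8  (via Orton)
Hale: 6.2  (via Ulver)
Fenn: 8.3  (via Orton)
Shortest route: Jorvik–Selby–Orton–Fenn = 8.3 mi.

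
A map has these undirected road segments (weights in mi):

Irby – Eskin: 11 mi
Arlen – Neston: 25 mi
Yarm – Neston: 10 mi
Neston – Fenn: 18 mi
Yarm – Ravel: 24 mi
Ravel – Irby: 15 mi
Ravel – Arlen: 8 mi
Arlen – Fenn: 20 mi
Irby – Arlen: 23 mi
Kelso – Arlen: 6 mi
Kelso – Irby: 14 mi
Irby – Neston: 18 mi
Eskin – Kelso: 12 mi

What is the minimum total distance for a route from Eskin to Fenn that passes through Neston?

Shortest Eskin→Neston: Eskin → Irby → Neston = 29
Best Neston to Fenn: Neston → Fenn costing 18
Total via Neston: 29 + 18 = 47 mi.

47 mi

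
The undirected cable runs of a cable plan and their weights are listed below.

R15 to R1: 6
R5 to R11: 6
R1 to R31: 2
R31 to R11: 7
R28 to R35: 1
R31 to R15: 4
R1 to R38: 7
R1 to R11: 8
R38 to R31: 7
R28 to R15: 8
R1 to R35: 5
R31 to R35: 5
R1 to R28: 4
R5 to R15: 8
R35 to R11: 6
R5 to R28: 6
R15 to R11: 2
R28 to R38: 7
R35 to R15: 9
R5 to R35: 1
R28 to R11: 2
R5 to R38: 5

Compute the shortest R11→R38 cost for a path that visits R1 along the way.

13

Shortest R11→R1: R11 → R28 → R1 = 6
Shortest R1→R38: R1 → R38 = 7
Total via R1: 6 + 7 = 13.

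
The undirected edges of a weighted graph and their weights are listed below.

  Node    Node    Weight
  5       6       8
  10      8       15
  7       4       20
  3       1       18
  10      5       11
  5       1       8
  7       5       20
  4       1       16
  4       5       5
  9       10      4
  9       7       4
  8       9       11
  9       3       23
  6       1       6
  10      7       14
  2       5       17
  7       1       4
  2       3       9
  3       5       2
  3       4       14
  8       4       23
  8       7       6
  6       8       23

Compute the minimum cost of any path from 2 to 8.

Shortest distances from 2:
2: 0
3: 9  (via 2)
5: 11  (via 3)
4: 16  (via 5)
1: 19  (via 5)
6: 19  (via 5)
10: 22  (via 5)
7: 23  (via 1)
9: 26  (via 10)
8: 29  (via 7)
Shortest route: 2 → 3 → 5 → 1 → 7 → 8 = 29.

29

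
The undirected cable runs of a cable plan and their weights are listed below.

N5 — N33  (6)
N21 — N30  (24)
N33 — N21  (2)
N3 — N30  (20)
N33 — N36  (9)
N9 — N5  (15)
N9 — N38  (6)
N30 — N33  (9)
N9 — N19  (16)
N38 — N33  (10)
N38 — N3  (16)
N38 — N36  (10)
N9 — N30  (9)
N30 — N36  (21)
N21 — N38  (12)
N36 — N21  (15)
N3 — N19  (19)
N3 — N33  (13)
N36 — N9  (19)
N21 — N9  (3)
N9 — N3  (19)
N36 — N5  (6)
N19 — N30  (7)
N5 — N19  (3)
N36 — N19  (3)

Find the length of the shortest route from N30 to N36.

Candidate routes:
N30 - N33 - N36: 9+9 = 18
N30 - N33 - N5 - N36: 9+6+6 = 21
N30 - N19 - N5 - N36: 7+3+6 = 16
N30 - N19 - N36: 7+3 = 10
Cheapest is N30 - N19 - N36 at 10.

10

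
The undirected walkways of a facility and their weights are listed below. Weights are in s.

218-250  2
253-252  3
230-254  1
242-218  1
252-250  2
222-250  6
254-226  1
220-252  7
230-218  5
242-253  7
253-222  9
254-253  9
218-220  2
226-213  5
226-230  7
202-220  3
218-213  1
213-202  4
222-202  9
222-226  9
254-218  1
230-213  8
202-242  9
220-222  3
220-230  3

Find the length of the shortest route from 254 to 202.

Running Dijkstra from 254:
254: 0
218: 1  (via 254)
226: 1  (via 254)
230: 1  (via 254)
213: 2  (via 218)
242: 2  (via 218)
220: 3  (via 218)
250: 3  (via 218)
252: 5  (via 250)
222: 6  (via 220)
202: 6  (via 213)
Shortest route: 254 → 218 → 213 → 202 = 6 s.

6 s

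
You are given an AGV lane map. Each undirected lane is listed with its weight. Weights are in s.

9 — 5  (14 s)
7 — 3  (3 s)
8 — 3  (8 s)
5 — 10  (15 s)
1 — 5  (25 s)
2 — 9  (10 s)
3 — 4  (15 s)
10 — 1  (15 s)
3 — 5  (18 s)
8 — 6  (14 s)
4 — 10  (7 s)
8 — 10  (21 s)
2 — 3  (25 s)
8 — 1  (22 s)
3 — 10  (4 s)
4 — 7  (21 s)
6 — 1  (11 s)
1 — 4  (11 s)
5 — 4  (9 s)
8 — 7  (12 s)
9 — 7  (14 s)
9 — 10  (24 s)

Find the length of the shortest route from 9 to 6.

Running Dijkstra from 9:
9: 0
2: 10  (via 9)
5: 14  (via 9)
7: 14  (via 9)
3: 17  (via 7)
10: 21  (via 3)
4: 23  (via 5)
8: 25  (via 3)
1: 34  (via 4)
6: 39  (via 8)
Shortest route: 9 → 7 → 3 → 8 → 6 = 39 s.

39 s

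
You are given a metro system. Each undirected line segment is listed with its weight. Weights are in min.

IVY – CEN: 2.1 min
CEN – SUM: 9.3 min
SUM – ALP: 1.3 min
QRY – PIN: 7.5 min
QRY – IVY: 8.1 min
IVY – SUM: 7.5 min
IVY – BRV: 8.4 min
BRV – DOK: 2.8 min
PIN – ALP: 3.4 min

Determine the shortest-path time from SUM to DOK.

18.7 min

Enumerating some paths:
SUM–CEN–IVY–BRV–DOK: 9.3+2.1+8.4+2.8 = 22.6
SUM–IVY–BRV–DOK: 7.5+8.4+2.8 = 18.7
The minimum is 18.7 min via SUM–IVY–BRV–DOK.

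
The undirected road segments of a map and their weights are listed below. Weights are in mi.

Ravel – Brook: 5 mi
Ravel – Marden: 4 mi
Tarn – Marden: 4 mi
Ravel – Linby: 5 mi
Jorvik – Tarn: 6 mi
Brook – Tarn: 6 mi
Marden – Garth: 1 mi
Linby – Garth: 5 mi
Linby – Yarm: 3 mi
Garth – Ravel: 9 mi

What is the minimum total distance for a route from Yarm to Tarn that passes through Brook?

Best Yarm to Brook: Yarm → Linby → Ravel → Brook costing 13
Shortest Brook→Tarn: Brook → Tarn = 6
Total via Brook: 13 + 6 = 19 mi.

19 mi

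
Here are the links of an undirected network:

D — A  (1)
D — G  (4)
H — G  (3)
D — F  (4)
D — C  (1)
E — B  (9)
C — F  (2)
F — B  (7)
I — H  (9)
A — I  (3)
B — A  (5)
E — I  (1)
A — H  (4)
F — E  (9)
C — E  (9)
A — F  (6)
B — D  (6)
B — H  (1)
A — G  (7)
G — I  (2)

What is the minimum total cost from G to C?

Compare a few routes:
G → D → C: 4+1 = 5
G → I → A → D → C: 2+3+1+1 = 7
Cheapest is G → D → C at 5.

5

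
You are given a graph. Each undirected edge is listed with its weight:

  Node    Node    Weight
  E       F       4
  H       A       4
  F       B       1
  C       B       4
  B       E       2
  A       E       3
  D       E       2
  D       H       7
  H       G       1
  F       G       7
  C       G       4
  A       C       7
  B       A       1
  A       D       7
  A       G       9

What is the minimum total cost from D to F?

Settle nodes by increasing distance from D:
D: 0
E: 2  (via D)
B: 4  (via E)
A: 5  (via E)
F: 5  (via B)
Shortest route: D–E–B–F = 5.

5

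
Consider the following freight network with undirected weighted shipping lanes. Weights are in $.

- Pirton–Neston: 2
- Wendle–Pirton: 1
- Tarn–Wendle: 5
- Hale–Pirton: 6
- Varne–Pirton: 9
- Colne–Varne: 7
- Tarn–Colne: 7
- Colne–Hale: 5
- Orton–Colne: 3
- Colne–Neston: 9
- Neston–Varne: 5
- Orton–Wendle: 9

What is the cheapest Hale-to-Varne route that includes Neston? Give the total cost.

Best Hale to Neston: Hale → Pirton → Neston costing 8
Best Neston to Varne: Neston → Varne costing 5
Total via Neston: 8 + 5 = $13.

$13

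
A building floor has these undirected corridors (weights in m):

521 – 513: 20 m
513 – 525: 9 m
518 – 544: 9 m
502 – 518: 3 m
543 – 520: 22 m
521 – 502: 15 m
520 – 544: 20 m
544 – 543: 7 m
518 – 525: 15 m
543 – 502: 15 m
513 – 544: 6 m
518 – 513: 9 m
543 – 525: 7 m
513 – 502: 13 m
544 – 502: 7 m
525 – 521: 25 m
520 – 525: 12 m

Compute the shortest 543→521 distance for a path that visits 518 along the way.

34 m

Best 543 to 518: 543–544–518 costing 16
Shortest 518→521: 518–502–521 = 18
Total via 518: 16 + 18 = 34 m.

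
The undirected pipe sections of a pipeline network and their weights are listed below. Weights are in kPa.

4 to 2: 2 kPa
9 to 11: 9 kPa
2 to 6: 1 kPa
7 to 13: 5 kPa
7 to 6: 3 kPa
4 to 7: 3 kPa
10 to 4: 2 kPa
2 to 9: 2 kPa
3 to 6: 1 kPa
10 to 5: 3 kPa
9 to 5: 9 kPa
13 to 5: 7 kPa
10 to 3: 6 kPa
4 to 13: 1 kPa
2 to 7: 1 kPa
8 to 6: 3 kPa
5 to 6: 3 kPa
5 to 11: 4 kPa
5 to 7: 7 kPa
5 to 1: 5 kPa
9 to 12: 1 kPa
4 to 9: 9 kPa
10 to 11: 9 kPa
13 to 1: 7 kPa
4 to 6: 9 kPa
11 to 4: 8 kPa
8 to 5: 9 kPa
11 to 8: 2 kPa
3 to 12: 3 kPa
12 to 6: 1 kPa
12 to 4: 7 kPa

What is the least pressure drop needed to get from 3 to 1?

9 kPa

Enumerating some paths:
3 - 6 - 2 - 4 - 13 - 1: 1+1+2+1+7 = 12
3 - 6 - 5 - 1: 1+3+5 = 9
3 - 12 - 6 - 5 - 1: 3+1+3+5 = 12
The minimum is 9 kPa via 3 - 6 - 5 - 1.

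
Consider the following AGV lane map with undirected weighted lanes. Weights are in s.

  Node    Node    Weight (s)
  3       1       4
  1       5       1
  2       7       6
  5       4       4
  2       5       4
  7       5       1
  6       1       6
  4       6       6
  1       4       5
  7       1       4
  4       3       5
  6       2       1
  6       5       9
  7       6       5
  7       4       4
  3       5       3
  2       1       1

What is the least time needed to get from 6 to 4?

Compare a few routes:
6 - 2 - 1 - 5 - 4: 1+1+1+4 = 7
6 - 2 - 1 - 5 - 7 - 4: 1+1+1+1+4 = 8
6 - 4: 6 = 6
6 - 2 - 1 - 4: 1+1+5 = 7
The minimum is 6 s via 6 - 4.

6 s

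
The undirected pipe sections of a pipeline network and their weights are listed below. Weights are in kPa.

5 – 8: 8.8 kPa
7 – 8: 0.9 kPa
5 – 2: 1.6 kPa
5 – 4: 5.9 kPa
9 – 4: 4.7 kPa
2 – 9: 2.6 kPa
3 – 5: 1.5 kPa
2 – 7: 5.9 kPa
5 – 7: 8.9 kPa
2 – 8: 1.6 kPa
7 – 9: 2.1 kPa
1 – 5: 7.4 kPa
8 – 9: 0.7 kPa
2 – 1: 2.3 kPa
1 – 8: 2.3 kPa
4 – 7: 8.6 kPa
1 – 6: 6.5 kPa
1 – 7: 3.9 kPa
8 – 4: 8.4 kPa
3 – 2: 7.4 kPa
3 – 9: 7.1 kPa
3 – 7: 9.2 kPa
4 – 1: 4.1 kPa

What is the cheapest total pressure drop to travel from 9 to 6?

9.5 kPa

Candidate routes:
9 → 8 → 1 → 6: 0.7+2.3+6.5 = 9.5
9 → 2 → 1 → 6: 2.6+2.3+6.5 = 11.4
9 → 8 → 2 → 1 → 6: 0.7+1.6+2.3+6.5 = 11.1
Cheapest is 9 → 8 → 1 → 6 at 9.5 kPa.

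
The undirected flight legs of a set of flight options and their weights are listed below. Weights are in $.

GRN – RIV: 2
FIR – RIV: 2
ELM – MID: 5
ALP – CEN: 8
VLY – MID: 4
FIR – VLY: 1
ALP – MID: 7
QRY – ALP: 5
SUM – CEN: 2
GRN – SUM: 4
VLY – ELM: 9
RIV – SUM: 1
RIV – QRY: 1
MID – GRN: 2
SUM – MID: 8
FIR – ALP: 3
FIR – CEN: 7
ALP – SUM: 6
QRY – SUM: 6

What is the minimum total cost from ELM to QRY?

Compare a few routes:
ELM–MID–VLY–FIR–RIV–QRY: 5+4+1+2+1 = 13
ELM–MID–GRN–RIV–QRY: 5+2+2+1 = 10
Cheapest is ELM–MID–GRN–RIV–QRY at $10.

$10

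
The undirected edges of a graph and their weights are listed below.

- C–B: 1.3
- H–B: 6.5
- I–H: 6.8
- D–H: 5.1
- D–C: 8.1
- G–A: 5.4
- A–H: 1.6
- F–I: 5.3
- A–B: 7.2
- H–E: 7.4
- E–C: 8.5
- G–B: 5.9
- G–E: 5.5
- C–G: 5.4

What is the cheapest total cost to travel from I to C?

14.6

Candidate routes:
I → H → A → B → C: 6.8+1.6+7.2+1.3 = 16.9
I → H → B → C: 6.8+6.5+1.3 = 14.6
I → H → A → G → C: 6.8+1.6+5.4+5.4 = 19.2
The minimum is 14.6 via I → H → B → C.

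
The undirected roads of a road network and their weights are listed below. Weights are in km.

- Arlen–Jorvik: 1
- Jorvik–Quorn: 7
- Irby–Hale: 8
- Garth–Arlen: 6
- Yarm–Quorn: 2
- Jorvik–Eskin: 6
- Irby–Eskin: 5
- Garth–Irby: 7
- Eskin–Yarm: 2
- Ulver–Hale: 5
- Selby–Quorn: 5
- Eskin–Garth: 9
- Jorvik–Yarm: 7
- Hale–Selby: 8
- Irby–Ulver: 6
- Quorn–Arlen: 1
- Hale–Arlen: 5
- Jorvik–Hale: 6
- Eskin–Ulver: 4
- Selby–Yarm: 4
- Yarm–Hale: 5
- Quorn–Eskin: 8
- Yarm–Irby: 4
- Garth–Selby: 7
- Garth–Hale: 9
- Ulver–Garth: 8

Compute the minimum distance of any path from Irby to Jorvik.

Shortest distances from Irby:
Irby: 0
Yarm: 4  (via Irby)
Eskin: 5  (via Irby)
Quorn: 6  (via Yarm)
Ulver: 6  (via Irby)
Garth: 7  (via Irby)
Arlen: 7  (via Quorn)
Hale: 8  (via Irby)
Selby: 8  (via Yarm)
Jorvik: 8  (via Arlen)
Shortest route: Irby → Yarm → Quorn → Arlen → Jorvik = 8 km.

8 km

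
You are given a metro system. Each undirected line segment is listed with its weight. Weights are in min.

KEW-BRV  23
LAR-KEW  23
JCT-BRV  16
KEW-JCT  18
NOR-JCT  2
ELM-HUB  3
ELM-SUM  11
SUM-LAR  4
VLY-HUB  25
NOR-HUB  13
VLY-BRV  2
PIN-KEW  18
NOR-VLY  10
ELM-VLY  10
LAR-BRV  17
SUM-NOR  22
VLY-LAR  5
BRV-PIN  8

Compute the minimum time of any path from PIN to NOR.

Shortest distances from PIN:
PIN: 0
BRV: 8  (via PIN)
VLY: 10  (via BRV)
LAR: 15  (via VLY)
KEW: 18  (via PIN)
SUM: 19  (via LAR)
NOR: 20  (via VLY)
Shortest route: PIN → BRV → VLY → NOR = 20 min.

20 min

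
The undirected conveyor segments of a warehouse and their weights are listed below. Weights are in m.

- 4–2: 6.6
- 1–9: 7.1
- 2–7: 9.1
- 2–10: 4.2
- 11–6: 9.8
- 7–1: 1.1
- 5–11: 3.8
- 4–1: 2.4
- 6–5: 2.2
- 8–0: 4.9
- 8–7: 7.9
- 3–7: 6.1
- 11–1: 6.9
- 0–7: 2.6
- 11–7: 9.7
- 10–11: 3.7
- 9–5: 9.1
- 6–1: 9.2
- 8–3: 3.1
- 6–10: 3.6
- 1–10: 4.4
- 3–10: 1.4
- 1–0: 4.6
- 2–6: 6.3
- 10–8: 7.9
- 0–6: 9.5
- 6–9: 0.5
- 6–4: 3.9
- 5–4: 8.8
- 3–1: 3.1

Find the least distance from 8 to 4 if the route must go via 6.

12 m

Best 8 to 6: 8–3–10–6 costing 8.1
Best 6 to 4: 6–4 costing 3.9
Total via 6: 8.1 + 3.9 = 12 m.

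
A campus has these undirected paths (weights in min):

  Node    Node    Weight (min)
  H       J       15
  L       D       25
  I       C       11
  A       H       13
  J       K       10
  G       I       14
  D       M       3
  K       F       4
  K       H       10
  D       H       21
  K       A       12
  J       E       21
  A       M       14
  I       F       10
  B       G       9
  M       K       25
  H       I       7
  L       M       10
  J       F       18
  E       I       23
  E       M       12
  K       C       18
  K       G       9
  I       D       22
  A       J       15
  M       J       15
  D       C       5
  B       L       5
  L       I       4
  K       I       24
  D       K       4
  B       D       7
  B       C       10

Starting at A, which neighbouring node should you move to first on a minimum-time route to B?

K

Enumerating some paths:
A - K - D - B: 12+4+7 = 23
A - M - L - B: 14+10+5 = 29
A - M - D - B: 14+3+7 = 24
Cheapest is A - K - D - B at 23 min.
So from A the first move is to K.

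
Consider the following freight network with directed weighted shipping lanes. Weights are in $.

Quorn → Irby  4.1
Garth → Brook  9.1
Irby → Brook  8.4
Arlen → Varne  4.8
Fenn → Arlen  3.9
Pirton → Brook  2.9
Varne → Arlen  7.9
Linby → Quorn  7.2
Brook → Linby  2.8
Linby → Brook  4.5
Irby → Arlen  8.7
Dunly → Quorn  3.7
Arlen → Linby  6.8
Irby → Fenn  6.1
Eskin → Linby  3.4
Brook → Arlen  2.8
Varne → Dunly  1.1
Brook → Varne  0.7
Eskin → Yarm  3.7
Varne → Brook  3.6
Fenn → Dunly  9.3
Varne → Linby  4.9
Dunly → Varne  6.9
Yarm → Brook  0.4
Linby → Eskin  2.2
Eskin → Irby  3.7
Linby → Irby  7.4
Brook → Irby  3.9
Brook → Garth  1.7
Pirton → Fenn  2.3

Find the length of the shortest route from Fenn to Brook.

Candidate routes:
Fenn → Arlen → Linby → Brook: 3.9+6.8+4.5 = 15.2
Fenn → Arlen → Linby → Eskin → Yarm → Brook: 3.9+6.8+2.2+3.7+0.4 = 17
Fenn → Arlen → Varne → Brook: 3.9+4.8+3.6 = 12.3
Fenn → Arlen → Varne → Linby → Brook: 3.9+4.8+4.9+4.5 = 18.1
Cheapest is Fenn → Arlen → Varne → Brook at $12.3.

$12.3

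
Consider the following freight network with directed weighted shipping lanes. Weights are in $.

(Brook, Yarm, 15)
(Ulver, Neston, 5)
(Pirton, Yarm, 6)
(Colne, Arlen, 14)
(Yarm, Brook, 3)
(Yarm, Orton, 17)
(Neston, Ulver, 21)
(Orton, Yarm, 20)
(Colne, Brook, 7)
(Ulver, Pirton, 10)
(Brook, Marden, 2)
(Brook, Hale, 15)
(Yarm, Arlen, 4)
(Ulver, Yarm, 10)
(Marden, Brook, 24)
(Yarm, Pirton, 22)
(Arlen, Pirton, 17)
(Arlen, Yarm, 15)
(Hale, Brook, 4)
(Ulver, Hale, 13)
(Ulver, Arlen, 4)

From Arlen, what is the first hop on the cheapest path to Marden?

Yarm

Candidate routes:
Arlen–Pirton–Yarm–Brook–Marden: 17+6+3+2 = 28
Arlen–Yarm–Brook–Marden: 15+3+2 = 20
Cheapest is Arlen–Yarm–Brook–Marden at $20.
So from Arlen the first move is to Yarm.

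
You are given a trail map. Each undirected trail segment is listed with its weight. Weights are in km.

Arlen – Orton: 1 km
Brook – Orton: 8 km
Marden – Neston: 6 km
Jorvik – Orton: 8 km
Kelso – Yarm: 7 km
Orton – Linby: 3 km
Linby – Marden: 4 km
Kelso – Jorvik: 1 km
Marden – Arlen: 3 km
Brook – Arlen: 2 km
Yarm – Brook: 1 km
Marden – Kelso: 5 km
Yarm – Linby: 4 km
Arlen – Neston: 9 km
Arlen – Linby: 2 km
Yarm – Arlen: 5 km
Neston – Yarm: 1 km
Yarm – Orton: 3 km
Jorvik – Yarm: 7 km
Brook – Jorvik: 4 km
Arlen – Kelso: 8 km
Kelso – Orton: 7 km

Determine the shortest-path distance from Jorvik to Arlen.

Candidate routes:
Jorvik → Brook → Arlen: 4+2 = 6
Jorvik → Brook → Yarm → Orton → Arlen: 4+1+3+1 = 9
Jorvik → Kelso → Marden → Arlen: 1+5+3 = 9
Jorvik → Kelso → Orton → Arlen: 1+7+1 = 9
The minimum is 6 km via Jorvik → Brook → Arlen.

6 km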